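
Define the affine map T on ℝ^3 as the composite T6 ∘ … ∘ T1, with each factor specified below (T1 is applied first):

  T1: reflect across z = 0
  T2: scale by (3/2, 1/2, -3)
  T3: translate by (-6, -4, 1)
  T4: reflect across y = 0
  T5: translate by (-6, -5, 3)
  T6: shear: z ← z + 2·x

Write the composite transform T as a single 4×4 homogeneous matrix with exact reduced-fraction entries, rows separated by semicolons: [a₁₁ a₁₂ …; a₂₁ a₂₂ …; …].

T1 = [1 0 0 0; 0 1 0 0; 0 0 -1 0; 0 0 0 1]
T2·T1 = [3/2 0 0 0; 0 1/2 0 0; 0 0 3 0; 0 0 0 1]
T3·…·T1 = [3/2 0 0 -6; 0 1/2 0 -4; 0 0 3 1; 0 0 0 1]
T4·…·T1 = [3/2 0 0 -6; 0 -1/2 0 4; 0 0 3 1; 0 0 0 1]
T5·…·T1 = [3/2 0 0 -12; 0 -1/2 0 -1; 0 0 3 4; 0 0 0 1]
T6·…·T1 = [3/2 0 0 -12; 0 -1/2 0 -1; 3 0 3 -20; 0 0 0 1]

T = [3/2 0 0 -12; 0 -1/2 0 -1; 3 0 3 -20; 0 0 0 1]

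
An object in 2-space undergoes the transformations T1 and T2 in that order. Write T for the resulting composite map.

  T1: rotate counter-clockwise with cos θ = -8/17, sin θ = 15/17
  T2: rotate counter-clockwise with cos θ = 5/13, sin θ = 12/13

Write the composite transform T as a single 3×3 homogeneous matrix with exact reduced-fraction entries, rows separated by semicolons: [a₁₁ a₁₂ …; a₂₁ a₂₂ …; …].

T1 = [-8/17 -15/17 0; 15/17 -8/17 0; 0 0 1]
T2·T1 = [-220/221 21/221 0; -21/221 -220/221 0; 0 0 1]

T = [-220/221 21/221 0; -21/221 -220/221 0; 0 0 1]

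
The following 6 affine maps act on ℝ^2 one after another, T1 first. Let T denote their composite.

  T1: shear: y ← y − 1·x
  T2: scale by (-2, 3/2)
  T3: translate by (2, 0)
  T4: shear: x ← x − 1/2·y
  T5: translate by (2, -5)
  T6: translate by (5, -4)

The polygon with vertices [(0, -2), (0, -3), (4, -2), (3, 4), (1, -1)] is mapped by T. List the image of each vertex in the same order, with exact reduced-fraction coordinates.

image vertices: (21/2, -12), (45/4, -27/2), (11/2, -18), (9/4, -15/2), (17/2, -12)

T1 shear: y ← y − 1·x: (0, -2) → (0, -2); (0, -3) → (0, -3); (4, -2) → (4, -6); (3, 4) → (3, 1); (1, -1) → (1, -2)
T2 scale by (-2, 3/2): (0, -2) → (0, -3); (0, -3) → (0, -9/2); (4, -6) → (-8, -9); (3, 1) → (-6, 3/2); (1, -2) → (-2, -3)
T3 translate by (2, 0): (0, -3) → (2, -3); (0, -9/2) → (2, -9/2); (-8, -9) → (-6, -9); (-6, 3/2) → (-4, 3/2); (-2, -3) → (0, -3)
T4 shear: x ← x − 1/2·y: (2, -3) → (7/2, -3); (2, -9/2) → (17/4, -9/2); (-6, -9) → (-3/2, -9); (-4, 3/2) → (-19/4, 3/2); (0, -3) → (3/2, -3)
T5 translate by (2, -5): (7/2, -3) → (11/2, -8); (17/4, -9/2) → (25/4, -19/2); (-3/2, -9) → (1/2, -14); (-19/4, 3/2) → (-11/4, -7/2); (3/2, -3) → (7/2, -8)
T6 translate by (5, -4): (11/2, -8) → (21/2, -12); (25/4, -19/2) → (45/4, -27/2); (1/2, -14) → (11/2, -18); (-11/4, -7/2) → (9/4, -15/2); (7/2, -8) → (17/2, -12)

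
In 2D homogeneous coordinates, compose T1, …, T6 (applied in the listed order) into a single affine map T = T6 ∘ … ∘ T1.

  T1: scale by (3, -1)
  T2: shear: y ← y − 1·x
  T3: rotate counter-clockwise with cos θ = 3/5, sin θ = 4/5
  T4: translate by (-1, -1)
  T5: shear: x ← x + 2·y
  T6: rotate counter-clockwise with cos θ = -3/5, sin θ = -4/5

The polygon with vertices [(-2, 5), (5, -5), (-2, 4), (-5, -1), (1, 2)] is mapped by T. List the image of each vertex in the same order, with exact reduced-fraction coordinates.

T1 scale by (3, -1): (-2, 5) → (-6, -5); (5, -5) → (15, 5); (-2, 4) → (-6, -4); (-5, -1) → (-15, 1); (1, 2) → (3, -2)
T2 shear: y ← y − 1·x: (-6, -5) → (-6, 1); (15, 5) → (15, -10); (-6, -4) → (-6, 2); (-15, 1) → (-15, 16); (3, -2) → (3, -5)
T3 rotate counter-clockwise with cos θ = 3/5, sin θ = 4/5: (-6, 1) → (-22/5, -21/5); (15, -10) → (17, 6); (-6, 2) → (-26/5, -18/5); (-15, 16) → (-109/5, -12/5); (3, -5) → (29/5, -3/5)
T4 translate by (-1, -1): (-22/5, -21/5) → (-27/5, -26/5); (17, 6) → (16, 5); (-26/5, -18/5) → (-31/5, -23/5); (-109/5, -12/5) → (-114/5, -17/5); (29/5, -3/5) → (24/5, -8/5)
T5 shear: x ← x + 2·y: (-27/5, -26/5) → (-79/5, -26/5); (16, 5) → (26, 5); (-31/5, -23/5) → (-77/5, -23/5); (-114/5, -17/5) → (-148/5, -17/5); (24/5, -8/5) → (8/5, -8/5)
T6 rotate counter-clockwise with cos θ = -3/5, sin θ = -4/5: (-79/5, -26/5) → (133/25, 394/25); (26, 5) → (-58/5, -119/5); (-77/5, -23/5) → (139/25, 377/25); (-148/5, -17/5) → (376/25, 643/25); (8/5, -8/5) → (-56/25, -8/25)

image vertices: (133/25, 394/25), (-58/5, -119/5), (139/25, 377/25), (376/25, 643/25), (-56/25, -8/25)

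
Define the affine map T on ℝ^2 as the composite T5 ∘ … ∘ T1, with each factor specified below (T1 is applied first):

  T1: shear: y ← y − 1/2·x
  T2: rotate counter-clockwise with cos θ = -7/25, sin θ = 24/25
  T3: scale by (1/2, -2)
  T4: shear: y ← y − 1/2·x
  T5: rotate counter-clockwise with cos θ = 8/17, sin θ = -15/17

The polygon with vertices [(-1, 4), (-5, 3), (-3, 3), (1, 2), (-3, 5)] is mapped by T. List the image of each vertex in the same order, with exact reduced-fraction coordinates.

image vertices: (6559/1700, 739/170), (18923/1700, 1383/170), (12333/1700, 993/170), (-1663/1700, 77/170), (2793/340, 253/34)

T1 shear: y ← y − 1/2·x: (-1, 4) → (-1, 9/2); (-5, 3) → (-5, 11/2); (-3, 3) → (-3, 9/2); (1, 2) → (1, 3/2); (-3, 5) → (-3, 13/2)
T2 rotate counter-clockwise with cos θ = -7/25, sin θ = 24/25: (-1, 9/2) → (-101/25, -111/50); (-5, 11/2) → (-97/25, -317/50); (-3, 9/2) → (-87/25, -207/50); (1, 3/2) → (-43/25, 27/50); (-3, 13/2) → (-27/5, -47/10)
T3 scale by (1/2, -2): (-101/25, -111/50) → (-101/50, 111/25); (-97/25, -317/50) → (-97/50, 317/25); (-87/25, -207/50) → (-87/50, 207/25); (-43/25, 27/50) → (-43/50, -27/25); (-27/5, -47/10) → (-27/10, 47/5)
T4 shear: y ← y − 1/2·x: (-101/50, 111/25) → (-101/50, 109/20); (-97/50, 317/25) → (-97/50, 273/20); (-87/50, 207/25) → (-87/50, 183/20); (-43/50, -27/25) → (-43/50, -13/20); (-27/10, 47/5) → (-27/10, 43/4)
T5 rotate counter-clockwise with cos θ = 8/17, sin θ = -15/17: (-101/50, 109/20) → (6559/1700, 739/170); (-97/50, 273/20) → (18923/1700, 1383/170); (-87/50, 183/20) → (12333/1700, 993/170); (-43/50, -13/20) → (-1663/1700, 77/170); (-27/10, 43/4) → (2793/340, 253/34)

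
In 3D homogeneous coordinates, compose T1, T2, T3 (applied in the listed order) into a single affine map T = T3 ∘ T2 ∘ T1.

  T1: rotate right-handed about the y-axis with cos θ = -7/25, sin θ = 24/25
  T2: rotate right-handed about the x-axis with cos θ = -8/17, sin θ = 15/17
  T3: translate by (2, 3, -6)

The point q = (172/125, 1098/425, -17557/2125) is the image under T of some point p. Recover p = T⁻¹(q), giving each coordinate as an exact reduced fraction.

p = (-6/5, -9/5, -1)

T1 = [-7/25 0 24/25 0; 0 1 0 0; -24/25 0 -7/25 0; 0 0 0 1]
T2·T1 = [-7/25 0 24/25 0; 72/85 -8/17 21/85 0; 192/425 15/17 56/425 0; 0 0 0 1]
T3·…·T1 = [-7/25 0 24/25 2; 72/85 -8/17 21/85 3; 192/425 15/17 56/425 -6; 0 0 0 1]
det M = 1; M⁻¹ = [-7/25 72/85 192/425 62/85; 0 -8/17 15/17 114/17; 24/25 21/85 56/425 -159/85; 0 0 0 1]
M⁻¹ · (172/125, 1098/425, -17557/2125)ᵀ = (-6/5, -9/5, -1)ᵀ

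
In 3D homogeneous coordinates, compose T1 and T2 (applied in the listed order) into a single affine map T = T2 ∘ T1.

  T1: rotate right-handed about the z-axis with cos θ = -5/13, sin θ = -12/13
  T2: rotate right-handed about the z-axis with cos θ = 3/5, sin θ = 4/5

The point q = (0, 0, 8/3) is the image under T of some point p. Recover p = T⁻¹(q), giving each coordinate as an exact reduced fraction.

T1 = [-5/13 12/13 0 0; -12/13 -5/13 0 0; 0 0 1 0; 0 0 0 1]
T2·T1 = [33/65 56/65 0 0; -56/65 33/65 0 0; 0 0 1 0; 0 0 0 1]
det M = 1; M⁻¹ = [33/65 -56/65 0 0; 56/65 33/65 0 0; 0 0 1 0; 0 0 0 1]
M⁻¹ · (0, 0, 8/3)ᵀ = (0, 0, 8/3)ᵀ

p = (0, 0, 8/3)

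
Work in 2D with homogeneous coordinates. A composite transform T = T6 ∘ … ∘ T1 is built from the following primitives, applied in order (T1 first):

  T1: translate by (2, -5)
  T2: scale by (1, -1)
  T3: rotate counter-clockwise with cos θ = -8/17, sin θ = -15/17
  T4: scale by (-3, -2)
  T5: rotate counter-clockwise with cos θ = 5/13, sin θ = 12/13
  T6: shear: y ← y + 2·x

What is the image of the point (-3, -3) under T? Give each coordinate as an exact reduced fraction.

T(p) = (-3096/221, -10310/221)

T1 translate by (2, -5): (-3, -3) → (-1, -8)
T2 scale by (1, -1): (-1, -8) → (-1, 8)
T3 rotate counter-clockwise with cos θ = -8/17, sin θ = -15/17: (-1, 8) → (128/17, -49/17)
T4 scale by (-3, -2): (128/17, -49/17) → (-384/17, 98/17)
T5 rotate counter-clockwise with cos θ = 5/13, sin θ = 12/13: (-384/17, 98/17) → (-3096/221, -4118/221)
T6 shear: y ← y + 2·x: (-3096/221, -4118/221) → (-3096/221, -10310/221)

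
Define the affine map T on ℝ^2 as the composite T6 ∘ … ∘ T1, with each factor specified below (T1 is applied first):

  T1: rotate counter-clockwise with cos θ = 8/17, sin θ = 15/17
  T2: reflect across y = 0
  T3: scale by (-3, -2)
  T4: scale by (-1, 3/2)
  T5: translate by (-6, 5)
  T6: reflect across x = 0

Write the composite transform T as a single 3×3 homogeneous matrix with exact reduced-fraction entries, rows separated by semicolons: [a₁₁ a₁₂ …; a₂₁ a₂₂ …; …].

T = [-24/17 45/17 6; 45/17 24/17 5; 0 0 1]

T1 = [8/17 -15/17 0; 15/17 8/17 0; 0 0 1]
T2·T1 = [8/17 -15/17 0; -15/17 -8/17 0; 0 0 1]
T3·…·T1 = [-24/17 45/17 0; 30/17 16/17 0; 0 0 1]
T4·…·T1 = [24/17 -45/17 0; 45/17 24/17 0; 0 0 1]
T5·…·T1 = [24/17 -45/17 -6; 45/17 24/17 5; 0 0 1]
T6·…·T1 = [-24/17 45/17 6; 45/17 24/17 5; 0 0 1]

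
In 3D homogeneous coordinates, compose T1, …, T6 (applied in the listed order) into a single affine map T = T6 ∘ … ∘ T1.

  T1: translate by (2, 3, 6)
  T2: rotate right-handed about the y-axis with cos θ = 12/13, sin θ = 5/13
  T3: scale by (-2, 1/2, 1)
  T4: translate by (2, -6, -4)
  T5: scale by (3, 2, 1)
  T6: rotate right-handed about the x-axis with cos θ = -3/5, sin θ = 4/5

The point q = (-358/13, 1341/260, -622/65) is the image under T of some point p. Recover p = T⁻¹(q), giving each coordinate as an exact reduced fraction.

T1 = [1 0 0 2; 0 1 0 3; 0 0 1 6; 0 0 0 1]
T2·T1 = [12/13 0 5/13 54/13; 0 1 0 3; -5/13 0 12/13 62/13; 0 0 0 1]
T3·…·T1 = [-24/13 0 -10/13 -108/13; 0 1/2 0 3/2; -5/13 0 12/13 62/13; 0 0 0 1]
T4·…·T1 = [-24/13 0 -10/13 -82/13; 0 1/2 0 -9/2; -5/13 0 12/13 10/13; 0 0 0 1]
T5·…·T1 = [-72/13 0 -30/13 -246/13; 0 1 0 -9; -5/13 0 12/13 10/13; 0 0 0 1]
T6·…·T1 = [-72/13 0 -30/13 -246/13; 4/13 -3/5 -48/65 311/65; 3/13 4/5 -36/65 -498/65; 0 0 0 1]
det M = -6; M⁻¹ = [-2/13 4/13 3/13 -34/13; 0 -3/5 4/5 9; -5/78 -48/65 -36/65 -25/13; 0 0 0 1]
M⁻¹ · (-358/13, 1341/260, -622/65)ᵀ = (1, -7/4, 4/3)ᵀ

p = (1, -7/4, 4/3)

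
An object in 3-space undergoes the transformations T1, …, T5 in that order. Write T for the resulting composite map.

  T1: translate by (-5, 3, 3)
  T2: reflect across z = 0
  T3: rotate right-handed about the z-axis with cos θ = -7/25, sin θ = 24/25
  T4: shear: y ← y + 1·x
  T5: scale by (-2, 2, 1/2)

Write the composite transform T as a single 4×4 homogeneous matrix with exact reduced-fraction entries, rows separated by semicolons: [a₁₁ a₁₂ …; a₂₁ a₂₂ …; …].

T1 = [1 0 0 -5; 0 1 0 3; 0 0 1 3; 0 0 0 1]
T2·T1 = [1 0 0 -5; 0 1 0 3; 0 0 -1 -3; 0 0 0 1]
T3·…·T1 = [-7/25 -24/25 0 -37/25; 24/25 -7/25 0 -141/25; 0 0 -1 -3; 0 0 0 1]
T4·…·T1 = [-7/25 -24/25 0 -37/25; 17/25 -31/25 0 -178/25; 0 0 -1 -3; 0 0 0 1]
T5·…·T1 = [14/25 48/25 0 74/25; 34/25 -62/25 0 -356/25; 0 0 -1/2 -3/2; 0 0 0 1]

T = [14/25 48/25 0 74/25; 34/25 -62/25 0 -356/25; 0 0 -1/2 -3/2; 0 0 0 1]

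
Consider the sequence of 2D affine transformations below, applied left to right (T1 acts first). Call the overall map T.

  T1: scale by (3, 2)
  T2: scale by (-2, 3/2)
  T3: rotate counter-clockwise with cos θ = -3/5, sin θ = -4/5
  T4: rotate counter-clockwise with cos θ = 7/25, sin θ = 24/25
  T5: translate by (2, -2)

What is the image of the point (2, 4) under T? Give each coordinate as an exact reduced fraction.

T1 scale by (3, 2): (2, 4) → (6, 8)
T2 scale by (-2, 3/2): (6, 8) → (-12, 12)
T3 rotate counter-clockwise with cos θ = -3/5, sin θ = -4/5: (-12, 12) → (84/5, 12/5)
T4 rotate counter-clockwise with cos θ = 7/25, sin θ = 24/25: (84/5, 12/5) → (12/5, 84/5)
T5 translate by (2, -2): (12/5, 84/5) → (22/5, 74/5)

T(p) = (22/5, 74/5)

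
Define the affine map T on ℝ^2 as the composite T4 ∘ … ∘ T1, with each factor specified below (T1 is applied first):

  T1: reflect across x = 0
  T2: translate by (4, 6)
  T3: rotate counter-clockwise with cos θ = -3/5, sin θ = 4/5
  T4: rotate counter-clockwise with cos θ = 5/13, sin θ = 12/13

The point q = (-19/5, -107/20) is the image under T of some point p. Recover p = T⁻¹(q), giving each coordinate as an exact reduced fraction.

T1 = [-1 0 0; 0 1 0; 0 0 1]
T2·T1 = [-1 0 4; 0 1 6; 0 0 1]
T3·…·T1 = [3/5 -4/5 -36/5; -4/5 -3/5 -2/5; 0 0 1]
T4·…·T1 = [63/65 16/65 -12/5; 16/65 -63/65 -34/5; 0 0 1]
det M = -1; M⁻¹ = [63/65 16/65 4; 16/65 -63/65 -6; 0 0 1]
M⁻¹ · (-19/5, -107/20)ᵀ = (-1, -7/4)ᵀ

p = (-1, -7/4)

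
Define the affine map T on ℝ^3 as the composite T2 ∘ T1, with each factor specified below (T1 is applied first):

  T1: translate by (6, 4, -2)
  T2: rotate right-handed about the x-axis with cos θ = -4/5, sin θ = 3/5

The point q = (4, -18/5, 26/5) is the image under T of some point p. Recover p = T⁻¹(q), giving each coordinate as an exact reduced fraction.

p = (-2, 2, 0)

T1 = [1 0 0 6; 0 1 0 4; 0 0 1 -2; 0 0 0 1]
T2·T1 = [1 0 0 6; 0 -4/5 -3/5 -2; 0 3/5 -4/5 4; 0 0 0 1]
det M = 1; M⁻¹ = [1 0 0 -6; 0 -4/5 3/5 -4; 0 -3/5 -4/5 2; 0 0 0 1]
M⁻¹ · (4, -18/5, 26/5)ᵀ = (-2, 2, 0)ᵀ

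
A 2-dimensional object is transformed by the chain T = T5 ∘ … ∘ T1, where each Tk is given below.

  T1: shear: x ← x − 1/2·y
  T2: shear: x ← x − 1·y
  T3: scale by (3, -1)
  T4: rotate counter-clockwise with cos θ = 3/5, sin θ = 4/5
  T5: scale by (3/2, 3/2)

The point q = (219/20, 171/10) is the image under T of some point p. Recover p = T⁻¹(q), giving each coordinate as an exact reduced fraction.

T1 = [1 -1/2 0; 0 1 0; 0 0 1]
T2·T1 = [1 -3/2 0; 0 1 0; 0 0 1]
T3·…·T1 = [3 -9/2 0; 0 -1 0; 0 0 1]
T4·…·T1 = [9/5 -19/10 0; 12/5 -21/5 0; 0 0 1]
T5·…·T1 = [27/10 -57/20 0; 18/5 -63/10 0; 0 0 1]
det M = -27/4; M⁻¹ = [14/15 -19/45 0; 8/15 -2/5 0; 0 0 1]
M⁻¹ · (219/20, 171/10)ᵀ = (3, -1)ᵀ

p = (3, -1)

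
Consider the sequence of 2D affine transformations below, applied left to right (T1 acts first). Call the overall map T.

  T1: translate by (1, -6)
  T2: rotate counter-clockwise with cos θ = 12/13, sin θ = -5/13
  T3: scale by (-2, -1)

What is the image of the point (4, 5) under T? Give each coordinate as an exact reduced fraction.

T1 translate by (1, -6): (4, 5) → (5, -1)
T2 rotate counter-clockwise with cos θ = 12/13, sin θ = -5/13: (5, -1) → (55/13, -37/13)
T3 scale by (-2, -1): (55/13, -37/13) → (-110/13, 37/13)

T(p) = (-110/13, 37/13)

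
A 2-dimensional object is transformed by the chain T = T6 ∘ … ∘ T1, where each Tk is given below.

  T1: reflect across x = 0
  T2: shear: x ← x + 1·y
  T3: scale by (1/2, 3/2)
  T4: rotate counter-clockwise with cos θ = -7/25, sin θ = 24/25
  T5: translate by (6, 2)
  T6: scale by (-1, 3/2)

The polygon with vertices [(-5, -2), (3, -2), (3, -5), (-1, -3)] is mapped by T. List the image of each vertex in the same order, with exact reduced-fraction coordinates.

image vertices: (-423/50, 321/50), (-479/50, 33/50), (-358/25, 39/100), (-53/5, 69/20)

T1 reflect across x = 0: (-5, -2) → (5, -2); (3, -2) → (-3, -2); (3, -5) → (-3, -5); (-1, -3) → (1, -3)
T2 shear: x ← x + 1·y: (5, -2) → (3, -2); (-3, -2) → (-5, -2); (-3, -5) → (-8, -5); (1, -3) → (-2, -3)
T3 scale by (1/2, 3/2): (3, -2) → (3/2, -3); (-5, -2) → (-5/2, -3); (-8, -5) → (-4, -15/2); (-2, -3) → (-1, -9/2)
T4 rotate counter-clockwise with cos θ = -7/25, sin θ = 24/25: (3/2, -3) → (123/50, 57/25); (-5/2, -3) → (179/50, -39/25); (-4, -15/2) → (208/25, -87/50); (-1, -9/2) → (23/5, 3/10)
T5 translate by (6, 2): (123/50, 57/25) → (423/50, 107/25); (179/50, -39/25) → (479/50, 11/25); (208/25, -87/50) → (358/25, 13/50); (23/5, 3/10) → (53/5, 23/10)
T6 scale by (-1, 3/2): (423/50, 107/25) → (-423/50, 321/50); (479/50, 11/25) → (-479/50, 33/50); (358/25, 13/50) → (-358/25, 39/100); (53/5, 23/10) → (-53/5, 69/20)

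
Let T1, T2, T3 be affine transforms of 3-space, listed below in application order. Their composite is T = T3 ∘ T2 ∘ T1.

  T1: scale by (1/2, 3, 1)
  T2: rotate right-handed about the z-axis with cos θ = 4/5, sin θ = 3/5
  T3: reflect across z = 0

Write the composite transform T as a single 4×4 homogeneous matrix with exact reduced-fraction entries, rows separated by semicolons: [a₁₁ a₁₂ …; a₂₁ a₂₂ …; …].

T1 = [1/2 0 0 0; 0 3 0 0; 0 0 1 0; 0 0 0 1]
T2·T1 = [2/5 -9/5 0 0; 3/10 12/5 0 0; 0 0 1 0; 0 0 0 1]
T3·…·T1 = [2/5 -9/5 0 0; 3/10 12/5 0 0; 0 0 -1 0; 0 0 0 1]

T = [2/5 -9/5 0 0; 3/10 12/5 0 0; 0 0 -1 0; 0 0 0 1]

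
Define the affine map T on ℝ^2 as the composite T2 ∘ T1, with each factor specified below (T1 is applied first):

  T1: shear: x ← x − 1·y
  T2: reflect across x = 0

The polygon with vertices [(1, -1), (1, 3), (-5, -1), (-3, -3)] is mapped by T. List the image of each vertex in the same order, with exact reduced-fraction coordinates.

image vertices: (-2, -1), (2, 3), (4, -1), (0, -3)

T1 shear: x ← x − 1·y: (1, -1) → (2, -1); (1, 3) → (-2, 3); (-5, -1) → (-4, -1); (-3, -3) → (0, -3)
T2 reflect across x = 0: (2, -1) → (-2, -1); (-2, 3) → (2, 3); (-4, -1) → (4, -1); (0, -3) → (0, -3)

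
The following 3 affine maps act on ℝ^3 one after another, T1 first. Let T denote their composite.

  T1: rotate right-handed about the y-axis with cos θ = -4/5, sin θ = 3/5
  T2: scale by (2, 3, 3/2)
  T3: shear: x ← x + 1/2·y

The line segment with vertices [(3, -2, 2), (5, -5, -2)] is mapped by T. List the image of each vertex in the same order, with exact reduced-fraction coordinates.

image vertices: (-27/5, -6, -51/10), (-179/10, -15, -21/10)

T1 rotate right-handed about the y-axis with cos θ = -4/5, sin θ = 3/5: (3, -2, 2) → (-6/5, -2, -17/5); (5, -5, -2) → (-26/5, -5, -7/5)
T2 scale by (2, 3, 3/2): (-6/5, -2, -17/5) → (-12/5, -6, -51/10); (-26/5, -5, -7/5) → (-52/5, -15, -21/10)
T3 shear: x ← x + 1/2·y: (-12/5, -6, -51/10) → (-27/5, -6, -51/10); (-52/5, -15, -21/10) → (-179/10, -15, -21/10)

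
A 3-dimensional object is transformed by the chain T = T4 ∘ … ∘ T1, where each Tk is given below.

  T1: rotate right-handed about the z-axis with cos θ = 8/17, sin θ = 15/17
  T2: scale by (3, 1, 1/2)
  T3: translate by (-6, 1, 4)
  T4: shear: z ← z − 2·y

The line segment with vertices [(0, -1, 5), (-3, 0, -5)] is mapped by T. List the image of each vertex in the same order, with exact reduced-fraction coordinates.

image vertices: (-57/17, 9/17, 185/34), (-174/17, -28/17, 163/34)

T1 rotate right-handed about the z-axis with cos θ = 8/17, sin θ = 15/17: (0, -1, 5) → (15/17, -8/17, 5); (-3, 0, -5) → (-24/17, -45/17, -5)
T2 scale by (3, 1, 1/2): (15/17, -8/17, 5) → (45/17, -8/17, 5/2); (-24/17, -45/17, -5) → (-72/17, -45/17, -5/2)
T3 translate by (-6, 1, 4): (45/17, -8/17, 5/2) → (-57/17, 9/17, 13/2); (-72/17, -45/17, -5/2) → (-174/17, -28/17, 3/2)
T4 shear: z ← z − 2·y: (-57/17, 9/17, 13/2) → (-57/17, 9/17, 185/34); (-174/17, -28/17, 3/2) → (-174/17, -28/17, 163/34)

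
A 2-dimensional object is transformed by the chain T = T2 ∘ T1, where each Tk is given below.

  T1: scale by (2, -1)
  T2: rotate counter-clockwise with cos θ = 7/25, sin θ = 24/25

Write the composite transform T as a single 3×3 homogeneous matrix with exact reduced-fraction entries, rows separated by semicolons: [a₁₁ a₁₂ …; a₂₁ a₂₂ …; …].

T1 = [2 0 0; 0 -1 0; 0 0 1]
T2·T1 = [14/25 24/25 0; 48/25 -7/25 0; 0 0 1]

T = [14/25 24/25 0; 48/25 -7/25 0; 0 0 1]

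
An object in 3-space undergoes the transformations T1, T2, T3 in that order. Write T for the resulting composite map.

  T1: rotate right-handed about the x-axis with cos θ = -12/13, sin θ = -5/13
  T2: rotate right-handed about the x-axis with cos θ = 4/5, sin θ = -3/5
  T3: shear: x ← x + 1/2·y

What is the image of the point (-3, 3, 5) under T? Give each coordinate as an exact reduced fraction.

T1 rotate right-handed about the x-axis with cos θ = -12/13, sin θ = -5/13: (-3, 3, 5) → (-3, -11/13, -75/13)
T2 rotate right-handed about the x-axis with cos θ = 4/5, sin θ = -3/5: (-3, -11/13, -75/13) → (-3, -269/65, -267/65)
T3 shear: x ← x + 1/2·y: (-3, -269/65, -267/65) → (-659/130, -269/65, -267/65)

T(p) = (-659/130, -269/65, -267/65)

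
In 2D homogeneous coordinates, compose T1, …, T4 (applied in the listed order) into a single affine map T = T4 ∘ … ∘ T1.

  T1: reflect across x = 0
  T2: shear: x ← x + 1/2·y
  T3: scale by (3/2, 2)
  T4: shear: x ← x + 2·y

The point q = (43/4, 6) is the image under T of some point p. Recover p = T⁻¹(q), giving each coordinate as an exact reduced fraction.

p = (7/3, 3)

T1 = [-1 0 0; 0 1 0; 0 0 1]
T2·T1 = [-1 1/2 0; 0 1 0; 0 0 1]
T3·…·T1 = [-3/2 3/4 0; 0 2 0; 0 0 1]
T4·…·T1 = [-3/2 19/4 0; 0 2 0; 0 0 1]
det M = -3; M⁻¹ = [-2/3 19/12 0; 0 1/2 0; 0 0 1]
M⁻¹ · (43/4, 6)ᵀ = (7/3, 3)ᵀ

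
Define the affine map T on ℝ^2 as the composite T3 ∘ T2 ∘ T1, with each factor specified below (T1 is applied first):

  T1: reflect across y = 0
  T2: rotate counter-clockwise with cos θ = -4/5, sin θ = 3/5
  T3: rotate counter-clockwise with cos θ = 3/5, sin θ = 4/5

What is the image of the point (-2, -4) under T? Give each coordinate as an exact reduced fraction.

T1 reflect across y = 0: (-2, -4) → (-2, 4)
T2 rotate counter-clockwise with cos θ = -4/5, sin θ = 3/5: (-2, 4) → (-4/5, -22/5)
T3 rotate counter-clockwise with cos θ = 3/5, sin θ = 4/5: (-4/5, -22/5) → (76/25, -82/25)

T(p) = (76/25, -82/25)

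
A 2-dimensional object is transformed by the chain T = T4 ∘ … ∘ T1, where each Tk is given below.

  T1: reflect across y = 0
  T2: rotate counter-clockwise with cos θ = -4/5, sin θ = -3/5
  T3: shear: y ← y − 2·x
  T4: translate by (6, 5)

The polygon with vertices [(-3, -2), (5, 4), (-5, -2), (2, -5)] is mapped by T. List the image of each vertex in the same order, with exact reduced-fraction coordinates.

image vertices: (48/5, -2), (-2/5, 18), (56/5, -4), (37/5, -3)

T1 reflect across y = 0: (-3, -2) → (-3, 2); (5, 4) → (5, -4); (-5, -2) → (-5, 2); (2, -5) → (2, 5)
T2 rotate counter-clockwise with cos θ = -4/5, sin θ = -3/5: (-3, 2) → (18/5, 1/5); (5, -4) → (-32/5, 1/5); (-5, 2) → (26/5, 7/5); (2, 5) → (7/5, -26/5)
T3 shear: y ← y − 2·x: (18/5, 1/5) → (18/5, -7); (-32/5, 1/5) → (-32/5, 13); (26/5, 7/5) → (26/5, -9); (7/5, -26/5) → (7/5, -8)
T4 translate by (6, 5): (18/5, -7) → (48/5, -2); (-32/5, 13) → (-2/5, 18); (26/5, -9) → (56/5, -4); (7/5, -8) → (37/5, -3)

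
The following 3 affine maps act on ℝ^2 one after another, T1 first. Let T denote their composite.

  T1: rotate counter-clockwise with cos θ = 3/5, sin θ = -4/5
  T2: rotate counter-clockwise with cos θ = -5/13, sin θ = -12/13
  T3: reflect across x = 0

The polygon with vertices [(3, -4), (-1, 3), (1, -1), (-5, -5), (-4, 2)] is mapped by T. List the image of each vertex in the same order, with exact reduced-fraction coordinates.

T1 rotate counter-clockwise with cos θ = 3/5, sin θ = -4/5: (3, -4) → (-7/5, -24/5); (-1, 3) → (9/5, 13/5); (1, -1) → (-1/5, -7/5); (-5, -5) → (-7, 1); (-4, 2) → (-4/5, 22/5)
T2 rotate counter-clockwise with cos θ = -5/13, sin θ = -12/13: (-7/5, -24/5) → (-253/65, 204/65); (9/5, 13/5) → (111/65, -173/65); (-1/5, -7/5) → (-79/65, 47/65); (-7, 1) → (47/13, 79/13); (-4/5, 22/5) → (284/65, -62/65)
T3 reflect across x = 0: (-253/65, 204/65) → (253/65, 204/65); (111/65, -173/65) → (-111/65, -173/65); (-79/65, 47/65) → (79/65, 47/65); (47/13, 79/13) → (-47/13, 79/13); (284/65, -62/65) → (-284/65, -62/65)

image vertices: (253/65, 204/65), (-111/65, -173/65), (79/65, 47/65), (-47/13, 79/13), (-284/65, -62/65)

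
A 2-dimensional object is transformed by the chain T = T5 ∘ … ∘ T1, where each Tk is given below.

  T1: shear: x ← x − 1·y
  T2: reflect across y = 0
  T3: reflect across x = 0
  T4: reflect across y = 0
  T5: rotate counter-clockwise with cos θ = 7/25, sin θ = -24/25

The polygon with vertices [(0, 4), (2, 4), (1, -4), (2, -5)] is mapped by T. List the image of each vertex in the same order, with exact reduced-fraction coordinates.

T1 shear: x ← x − 1·y: (0, 4) → (-4, 4); (2, 4) → (-2, 4); (1, -4) → (5, -4); (2, -5) → (7, -5)
T2 reflect across y = 0: (-4, 4) → (-4, -4); (-2, 4) → (-2, -4); (5, -4) → (5, 4); (7, -5) → (7, 5)
T3 reflect across x = 0: (-4, -4) → (4, -4); (-2, -4) → (2, -4); (5, 4) → (-5, 4); (7, 5) → (-7, 5)
T4 reflect across y = 0: (4, -4) → (4, 4); (2, -4) → (2, 4); (-5, 4) → (-5, -4); (-7, 5) → (-7, -5)
T5 rotate counter-clockwise with cos θ = 7/25, sin θ = -24/25: (4, 4) → (124/25, -68/25); (2, 4) → (22/5, -4/5); (-5, -4) → (-131/25, 92/25); (-7, -5) → (-169/25, 133/25)

image vertices: (124/25, -68/25), (22/5, -4/5), (-131/25, 92/25), (-169/25, 133/25)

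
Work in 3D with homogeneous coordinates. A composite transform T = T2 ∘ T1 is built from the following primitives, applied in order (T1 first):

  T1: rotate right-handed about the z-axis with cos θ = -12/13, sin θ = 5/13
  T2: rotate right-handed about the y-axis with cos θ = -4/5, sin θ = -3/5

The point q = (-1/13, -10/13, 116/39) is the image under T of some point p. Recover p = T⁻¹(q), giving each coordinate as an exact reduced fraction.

p = (-2, 0, -7/3)

T1 = [-12/13 -5/13 0 0; 5/13 -12/13 0 0; 0 0 1 0; 0 0 0 1]
T2·T1 = [48/65 4/13 -3/5 0; 5/13 -12/13 0 0; -36/65 -3/13 -4/5 0; 0 0 0 1]
det M = 1; M⁻¹ = [48/65 5/13 -36/65 0; 4/13 -12/13 -3/13 0; -3/5 0 -4/5 0; 0 0 0 1]
M⁻¹ · (-1/13, -10/13, 116/39)ᵀ = (-2, 0, -7/3)ᵀ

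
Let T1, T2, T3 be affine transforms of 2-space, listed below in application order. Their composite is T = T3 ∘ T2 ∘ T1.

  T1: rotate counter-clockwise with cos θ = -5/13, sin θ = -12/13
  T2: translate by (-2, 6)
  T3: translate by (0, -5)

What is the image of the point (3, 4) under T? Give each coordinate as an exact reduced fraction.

T(p) = (7/13, -43/13)

T1 rotate counter-clockwise with cos θ = -5/13, sin θ = -12/13: (3, 4) → (33/13, -56/13)
T2 translate by (-2, 6): (33/13, -56/13) → (7/13, 22/13)
T3 translate by (0, -5): (7/13, 22/13) → (7/13, -43/13)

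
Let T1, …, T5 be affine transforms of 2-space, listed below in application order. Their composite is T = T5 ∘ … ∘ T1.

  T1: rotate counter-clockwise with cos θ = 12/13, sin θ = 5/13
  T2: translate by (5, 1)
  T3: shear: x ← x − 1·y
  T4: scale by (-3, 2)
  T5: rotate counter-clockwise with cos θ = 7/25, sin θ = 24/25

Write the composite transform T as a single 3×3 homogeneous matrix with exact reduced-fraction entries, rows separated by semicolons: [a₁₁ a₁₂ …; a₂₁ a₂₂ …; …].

T = [-387/325 -219/325 -132/25; -434/325 1392/325 -274/25; 0 0 1]

T1 = [12/13 -5/13 0; 5/13 12/13 0; 0 0 1]
T2·T1 = [12/13 -5/13 5; 5/13 12/13 1; 0 0 1]
T3·…·T1 = [7/13 -17/13 4; 5/13 12/13 1; 0 0 1]
T4·…·T1 = [-21/13 51/13 -12; 10/13 24/13 2; 0 0 1]
T5·…·T1 = [-387/325 -219/325 -132/25; -434/325 1392/325 -274/25; 0 0 1]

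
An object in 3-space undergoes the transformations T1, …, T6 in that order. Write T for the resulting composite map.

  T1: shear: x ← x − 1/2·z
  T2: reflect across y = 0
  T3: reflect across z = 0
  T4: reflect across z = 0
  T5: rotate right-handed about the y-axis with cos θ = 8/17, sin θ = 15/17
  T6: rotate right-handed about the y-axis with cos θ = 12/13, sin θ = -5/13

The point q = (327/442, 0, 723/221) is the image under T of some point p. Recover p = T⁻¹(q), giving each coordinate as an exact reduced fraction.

p = (0, 0, 3)

T1 = [1 0 -1/2 0; 0 1 0 0; 0 0 1 0; 0 0 0 1]
T2·T1 = [1 0 -1/2 0; 0 -1 0 0; 0 0 1 0; 0 0 0 1]
T3·…·T1 = [1 0 -1/2 0; 0 -1 0 0; 0 0 -1 0; 0 0 0 1]
T4·…·T1 = [1 0 -1/2 0; 0 -1 0 0; 0 0 1 0; 0 0 0 1]
T5·…·T1 = [8/17 0 11/17 0; 0 -1 0 0; -15/17 0 31/34 0; 0 0 0 1]
T6·…·T1 = [171/221 0 109/442 0; 0 -1 0 0; -140/221 0 241/221 0; 0 0 0 1]
det M = -1; M⁻¹ = [241/221 0 -109/442 0; 0 -1 0 0; 140/221 0 171/221 0; 0 0 0 1]
M⁻¹ · (327/442, 0, 723/221)ᵀ = (0, 0, 3)ᵀ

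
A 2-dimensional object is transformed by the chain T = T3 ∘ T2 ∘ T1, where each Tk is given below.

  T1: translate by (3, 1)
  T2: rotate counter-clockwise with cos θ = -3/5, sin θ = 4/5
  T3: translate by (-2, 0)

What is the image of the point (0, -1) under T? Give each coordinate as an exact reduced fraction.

T1 translate by (3, 1): (0, -1) → (3, 0)
T2 rotate counter-clockwise with cos θ = -3/5, sin θ = 4/5: (3, 0) → (-9/5, 12/5)
T3 translate by (-2, 0): (-9/5, 12/5) → (-19/5, 12/5)

T(p) = (-19/5, 12/5)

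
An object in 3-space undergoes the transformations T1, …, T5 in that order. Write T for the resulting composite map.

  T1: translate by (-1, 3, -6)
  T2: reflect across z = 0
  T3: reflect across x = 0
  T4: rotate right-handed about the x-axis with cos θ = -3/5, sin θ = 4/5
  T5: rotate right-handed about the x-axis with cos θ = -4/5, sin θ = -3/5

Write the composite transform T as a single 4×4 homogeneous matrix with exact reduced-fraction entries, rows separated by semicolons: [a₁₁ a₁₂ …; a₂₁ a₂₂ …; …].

T = [-1 0 0 1; 0 24/25 -7/25 114/25; 0 -7/25 -24/25 123/25; 0 0 0 1]

T1 = [1 0 0 -1; 0 1 0 3; 0 0 1 -6; 0 0 0 1]
T2·T1 = [1 0 0 -1; 0 1 0 3; 0 0 -1 6; 0 0 0 1]
T3·…·T1 = [-1 0 0 1; 0 1 0 3; 0 0 -1 6; 0 0 0 1]
T4·…·T1 = [-1 0 0 1; 0 -3/5 4/5 -33/5; 0 4/5 3/5 -6/5; 0 0 0 1]
T5·…·T1 = [-1 0 0 1; 0 24/25 -7/25 114/25; 0 -7/25 -24/25 123/25; 0 0 0 1]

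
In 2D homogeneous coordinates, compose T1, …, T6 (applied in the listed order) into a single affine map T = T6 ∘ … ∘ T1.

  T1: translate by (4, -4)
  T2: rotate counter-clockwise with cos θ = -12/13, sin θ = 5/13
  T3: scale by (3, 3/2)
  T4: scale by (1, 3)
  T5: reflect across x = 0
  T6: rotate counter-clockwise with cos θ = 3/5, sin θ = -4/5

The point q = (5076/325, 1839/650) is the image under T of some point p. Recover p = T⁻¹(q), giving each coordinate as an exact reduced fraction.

p = (-3/5, 2)

T1 = [1 0 4; 0 1 -4; 0 0 1]
T2·T1 = [-12/13 -5/13 -28/13; 5/13 -12/13 68/13; 0 0 1]
T3·…·T1 = [-36/13 -15/13 -84/13; 15/26 -18/13 102/13; 0 0 1]
T4·…·T1 = [-36/13 -15/13 -84/13; 45/26 -54/13 306/13; 0 0 1]
T5·…·T1 = [36/13 15/13 84/13; 45/26 -54/13 306/13; 0 0 1]
T6·…·T1 = [198/65 -171/65 1476/65; -153/130 -222/65 582/65; 0 0 1]
det M = -27/2; M⁻¹ = [148/585 -38/195 -4; -17/195 -44/195 4; 0 0 1]
M⁻¹ · (5076/325, 1839/650)ᵀ = (-3/5, 2)ᵀ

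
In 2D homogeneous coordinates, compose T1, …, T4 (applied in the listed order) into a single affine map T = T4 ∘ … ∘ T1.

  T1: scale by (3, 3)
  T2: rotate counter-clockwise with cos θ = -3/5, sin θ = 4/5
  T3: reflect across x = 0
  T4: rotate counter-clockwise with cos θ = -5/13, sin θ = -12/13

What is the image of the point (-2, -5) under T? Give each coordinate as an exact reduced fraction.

T1 scale by (3, 3): (-2, -5) → (-6, -15)
T2 rotate counter-clockwise with cos θ = -3/5, sin θ = 4/5: (-6, -15) → (78/5, 21/5)
T3 reflect across x = 0: (78/5, 21/5) → (-78/5, 21/5)
T4 rotate counter-clockwise with cos θ = -5/13, sin θ = -12/13: (-78/5, 21/5) → (642/65, 831/65)

T(p) = (642/65, 831/65)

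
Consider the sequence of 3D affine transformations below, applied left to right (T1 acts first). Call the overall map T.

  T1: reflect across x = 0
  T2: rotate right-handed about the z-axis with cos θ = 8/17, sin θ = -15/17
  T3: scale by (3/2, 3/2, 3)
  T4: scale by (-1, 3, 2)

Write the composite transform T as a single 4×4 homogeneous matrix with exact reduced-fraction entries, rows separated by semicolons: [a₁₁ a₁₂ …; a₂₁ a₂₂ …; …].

T1 = [-1 0 0 0; 0 1 0 0; 0 0 1 0; 0 0 0 1]
T2·T1 = [-8/17 15/17 0 0; 15/17 8/17 0 0; 0 0 1 0; 0 0 0 1]
T3·…·T1 = [-12/17 45/34 0 0; 45/34 12/17 0 0; 0 0 3 0; 0 0 0 1]
T4·…·T1 = [12/17 -45/34 0 0; 135/34 36/17 0 0; 0 0 6 0; 0 0 0 1]

T = [12/17 -45/34 0 0; 135/34 36/17 0 0; 0 0 6 0; 0 0 0 1]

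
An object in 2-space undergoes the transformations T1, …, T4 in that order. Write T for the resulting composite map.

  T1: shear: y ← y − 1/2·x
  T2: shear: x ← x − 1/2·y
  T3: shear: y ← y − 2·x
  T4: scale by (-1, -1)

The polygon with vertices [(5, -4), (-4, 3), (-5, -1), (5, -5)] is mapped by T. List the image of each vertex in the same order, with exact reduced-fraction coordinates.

image vertices: (-33/4, 23), (13/2, -18), (23/4, -13), (-35/4, 25)

T1 shear: y ← y − 1/2·x: (5, -4) → (5, -13/2); (-4, 3) → (-4, 5); (-5, -1) → (-5, 3/2); (5, -5) → (5, -15/2)
T2 shear: x ← x − 1/2·y: (5, -13/2) → (33/4, -13/2); (-4, 5) → (-13/2, 5); (-5, 3/2) → (-23/4, 3/2); (5, -15/2) → (35/4, -15/2)
T3 shear: y ← y − 2·x: (33/4, -13/2) → (33/4, -23); (-13/2, 5) → (-13/2, 18); (-23/4, 3/2) → (-23/4, 13); (35/4, -15/2) → (35/4, -25)
T4 scale by (-1, -1): (33/4, -23) → (-33/4, 23); (-13/2, 18) → (13/2, -18); (-23/4, 13) → (23/4, -13); (35/4, -25) → (-35/4, 25)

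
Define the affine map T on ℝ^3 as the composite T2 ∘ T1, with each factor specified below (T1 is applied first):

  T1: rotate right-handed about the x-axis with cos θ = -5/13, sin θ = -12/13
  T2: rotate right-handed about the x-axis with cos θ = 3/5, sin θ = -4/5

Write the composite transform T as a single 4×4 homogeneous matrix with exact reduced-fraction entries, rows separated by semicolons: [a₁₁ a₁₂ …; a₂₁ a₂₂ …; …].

T = [1 0 0 0; 0 -63/65 16/65 0; 0 -16/65 -63/65 0; 0 0 0 1]

T1 = [1 0 0 0; 0 -5/13 12/13 0; 0 -12/13 -5/13 0; 0 0 0 1]
T2·T1 = [1 0 0 0; 0 -63/65 16/65 0; 0 -16/65 -63/65 0; 0 0 0 1]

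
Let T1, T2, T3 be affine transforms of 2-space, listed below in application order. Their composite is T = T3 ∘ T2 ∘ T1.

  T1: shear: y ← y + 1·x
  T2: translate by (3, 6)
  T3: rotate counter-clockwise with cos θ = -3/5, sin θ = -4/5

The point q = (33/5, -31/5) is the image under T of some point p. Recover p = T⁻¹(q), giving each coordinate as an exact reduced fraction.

T1 = [1 0 0; 1 1 0; 0 0 1]
T2·T1 = [1 0 3; 1 1 6; 0 0 1]
T3·…·T1 = [1/5 4/5 3; -7/5 -3/5 -6; 0 0 1]
det M = 1; M⁻¹ = [-3/5 -4/5 -3; 7/5 1/5 -3; 0 0 1]
M⁻¹ · (33/5, -31/5)ᵀ = (-2, 5)ᵀ

p = (-2, 5)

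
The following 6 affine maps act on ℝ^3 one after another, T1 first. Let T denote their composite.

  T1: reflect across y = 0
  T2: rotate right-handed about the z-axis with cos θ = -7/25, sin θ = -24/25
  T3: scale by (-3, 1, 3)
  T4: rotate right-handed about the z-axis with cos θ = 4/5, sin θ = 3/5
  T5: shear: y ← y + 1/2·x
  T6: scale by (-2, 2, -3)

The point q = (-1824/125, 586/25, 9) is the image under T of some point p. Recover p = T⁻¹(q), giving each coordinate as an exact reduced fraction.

T1 = [1 0 0 0; 0 -1 0 0; 0 0 1 0; 0 0 0 1]
T2·T1 = [-7/25 -24/25 0 0; -24/25 7/25 0 0; 0 0 1 0; 0 0 0 1]
T3·…·T1 = [21/25 72/25 0 0; -24/25 7/25 0 0; 0 0 3 0; 0 0 0 1]
T4·…·T1 = [156/125 267/125 0 0; -33/125 244/125 0 0; 0 0 3 0; 0 0 0 1]
T5·…·T1 = [156/125 267/125 0 0; 9/25 151/50 0 0; 0 0 3 0; 0 0 0 1]
T6·…·T1 = [-312/125 -534/125 0 0; 18/25 151/25 0 0; 0 0 -9 0; 0 0 0 1]
det M = 108; M⁻¹ = [-151/300 -89/250 0 0; 3/50 26/125 0 0; 0 0 -1/9 0; 0 0 0 1]
M⁻¹ · (-1824/125, 586/25, 9)ᵀ = (-1, 4, -1)ᵀ

p = (-1, 4, -1)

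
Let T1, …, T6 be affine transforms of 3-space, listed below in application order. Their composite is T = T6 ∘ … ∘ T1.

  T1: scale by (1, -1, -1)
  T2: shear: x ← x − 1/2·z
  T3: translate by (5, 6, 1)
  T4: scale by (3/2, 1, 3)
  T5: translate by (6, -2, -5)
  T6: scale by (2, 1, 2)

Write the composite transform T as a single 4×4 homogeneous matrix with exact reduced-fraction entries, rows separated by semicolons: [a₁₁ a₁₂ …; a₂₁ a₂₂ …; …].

T1 = [1 0 0 0; 0 -1 0 0; 0 0 -1 0; 0 0 0 1]
T2·T1 = [1 0 1/2 0; 0 -1 0 0; 0 0 -1 0; 0 0 0 1]
T3·…·T1 = [1 0 1/2 5; 0 -1 0 6; 0 0 -1 1; 0 0 0 1]
T4·…·T1 = [3/2 0 3/4 15/2; 0 -1 0 6; 0 0 -3 3; 0 0 0 1]
T5·…·T1 = [3/2 0 3/4 27/2; 0 -1 0 4; 0 0 -3 -2; 0 0 0 1]
T6·…·T1 = [3 0 3/2 27; 0 -1 0 4; 0 0 -6 -4; 0 0 0 1]

T = [3 0 3/2 27; 0 -1 0 4; 0 0 -6 -4; 0 0 0 1]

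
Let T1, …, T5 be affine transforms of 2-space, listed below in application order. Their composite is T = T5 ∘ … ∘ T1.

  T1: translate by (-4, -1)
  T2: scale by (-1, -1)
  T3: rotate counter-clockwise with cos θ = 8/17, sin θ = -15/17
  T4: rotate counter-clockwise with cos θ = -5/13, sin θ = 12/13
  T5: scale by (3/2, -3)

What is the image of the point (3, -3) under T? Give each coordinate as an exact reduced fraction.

T(p) = (-48/13, -129/13)

T1 translate by (-4, -1): (3, -3) → (-1, -4)
T2 scale by (-1, -1): (-1, -4) → (1, 4)
T3 rotate counter-clockwise with cos θ = 8/17, sin θ = -15/17: (1, 4) → (4, 1)
T4 rotate counter-clockwise with cos θ = -5/13, sin θ = 12/13: (4, 1) → (-32/13, 43/13)
T5 scale by (3/2, -3): (-32/13, 43/13) → (-48/13, -129/13)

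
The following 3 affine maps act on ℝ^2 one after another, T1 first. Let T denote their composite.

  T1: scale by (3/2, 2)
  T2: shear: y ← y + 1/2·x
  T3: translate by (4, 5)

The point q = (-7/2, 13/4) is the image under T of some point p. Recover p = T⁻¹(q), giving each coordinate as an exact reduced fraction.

T1 = [3/2 0 0; 0 2 0; 0 0 1]
T2·T1 = [3/2 0 0; 3/4 2 0; 0 0 1]
T3·…·T1 = [3/2 0 4; 3/4 2 5; 0 0 1]
det M = 3; M⁻¹ = [2/3 0 -8/3; -1/4 1/2 -3/2; 0 0 1]
M⁻¹ · (-7/2, 13/4)ᵀ = (-5, 1)ᵀ

p = (-5, 1)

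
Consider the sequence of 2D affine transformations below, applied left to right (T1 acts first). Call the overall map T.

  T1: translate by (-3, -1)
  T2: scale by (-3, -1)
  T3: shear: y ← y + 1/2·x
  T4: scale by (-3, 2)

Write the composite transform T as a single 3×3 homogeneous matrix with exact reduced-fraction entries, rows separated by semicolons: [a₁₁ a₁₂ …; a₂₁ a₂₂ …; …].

T = [9 0 -27; -3 -2 11; 0 0 1]

T1 = [1 0 -3; 0 1 -1; 0 0 1]
T2·T1 = [-3 0 9; 0 -1 1; 0 0 1]
T3·…·T1 = [-3 0 9; -3/2 -1 11/2; 0 0 1]
T4·…·T1 = [9 0 -27; -3 -2 11; 0 0 1]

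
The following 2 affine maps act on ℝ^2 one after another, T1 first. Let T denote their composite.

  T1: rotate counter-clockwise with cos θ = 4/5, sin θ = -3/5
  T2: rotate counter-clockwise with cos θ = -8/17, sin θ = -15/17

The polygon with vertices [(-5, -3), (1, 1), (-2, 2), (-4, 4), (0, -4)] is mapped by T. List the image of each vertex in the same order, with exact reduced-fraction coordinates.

image vertices: (277/85, 411/85), (-41/85, -113/85), (226/85, -82/85), (452/85, -164/85), (-144/85, 308/85)

T1 rotate counter-clockwise with cos θ = 4/5, sin θ = -3/5: (-5, -3) → (-29/5, 3/5); (1, 1) → (7/5, 1/5); (-2, 2) → (-2/5, 14/5); (-4, 4) → (-4/5, 28/5); (0, -4) → (-12/5, -16/5)
T2 rotate counter-clockwise with cos θ = -8/17, sin θ = -15/17: (-29/5, 3/5) → (277/85, 411/85); (7/5, 1/5) → (-41/85, -113/85); (-2/5, 14/5) → (226/85, -82/85); (-4/5, 28/5) → (452/85, -164/85); (-12/5, -16/5) → (-144/85, 308/85)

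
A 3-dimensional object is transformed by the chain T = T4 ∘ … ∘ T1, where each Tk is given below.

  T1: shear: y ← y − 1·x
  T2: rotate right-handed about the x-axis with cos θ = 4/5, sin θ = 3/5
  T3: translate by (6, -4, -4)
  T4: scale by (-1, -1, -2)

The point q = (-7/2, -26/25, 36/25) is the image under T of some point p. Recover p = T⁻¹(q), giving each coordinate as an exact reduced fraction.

T1 = [1 0 0 0; -1 1 0 0; 0 0 1 0; 0 0 0 1]
T2·T1 = [1 0 0 0; -4/5 4/5 -3/5 0; -3/5 3/5 4/5 0; 0 0 0 1]
T3·…·T1 = [1 0 0 6; -4/5 4/5 -3/5 -4; -3/5 3/5 4/5 -4; 0 0 0 1]
T4·…·T1 = [-1 0 0 -6; 4/5 -4/5 3/5 4; 6/5 -6/5 -8/5 8; 0 0 0 1]
det M = -2; M⁻¹ = [-1 0 0 -6; -1 -4/5 -3/10 -2/5; 0 3/5 -2/5 4/5; 0 0 0 1]
M⁻¹ · (-7/2, -26/25, 36/25)ᵀ = (-5/2, 7/2, -2/5)ᵀ

p = (-5/2, 7/2, -2/5)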